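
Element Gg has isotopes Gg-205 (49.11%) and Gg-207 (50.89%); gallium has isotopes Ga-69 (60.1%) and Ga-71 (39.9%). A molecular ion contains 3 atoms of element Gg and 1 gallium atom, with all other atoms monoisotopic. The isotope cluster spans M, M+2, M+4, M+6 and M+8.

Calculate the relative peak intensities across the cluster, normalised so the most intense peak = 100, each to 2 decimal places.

Element Gg pattern (n=3): 0.11844311 : 0.3682083 : 0.38155407 : 0.13179452
Gallium pattern (n=1): 0.6010 : 0.3990
Convolve the two distributions (both contribute in 2-u steps):
  M: 0.11844311×0.6010 = 0.071184
  M+2: 0.11844311×0.3990 + 0.3682083×0.6010 = 0.268552
  M+4: 0.3682083×0.3990 + 0.38155407×0.6010 = 0.376229
  M+6: 0.38155407×0.3990 + 0.13179452×0.6010 = 0.231449
  M+8: 0.13179452×0.3990 = 0.052586
Scale to base peak (0.376229) = 100: 18.92 : 71.38 : 100.00 : 61.52 : 13.98

18.92 : 71.38 : 100.00 : 61.52 : 13.98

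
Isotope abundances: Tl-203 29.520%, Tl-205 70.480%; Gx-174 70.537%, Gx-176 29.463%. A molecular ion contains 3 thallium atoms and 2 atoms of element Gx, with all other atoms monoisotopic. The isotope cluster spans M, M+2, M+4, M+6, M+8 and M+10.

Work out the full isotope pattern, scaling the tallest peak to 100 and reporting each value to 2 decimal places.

Thallium pattern (n=3): 0.02572463 : 0.18425524 : 0.43991564 : 0.35010449
Element Gx pattern (n=2): 0.49754684 : 0.41564633 : 0.08680684
Convolve the two distributions (both contribute in 2-u steps):
  M: 0.02572463×0.49754684 = 0.012799
  M+2: 0.02572463×0.41564633 + 0.18425524×0.49754684 = 0.102368
  M+4: 0.02572463×0.08680684 + 0.18425524×0.41564633 + 0.43991564×0.49754684 = 0.297697
  M+6: 0.18425524×0.08680684 + 0.43991564×0.41564633 + 0.35010449×0.49754684 = 0.373037
  M+8: 0.43991564×0.08680684 + 0.35010449×0.41564633 = 0.183707
  M+10: 0.35010449×0.08680684 = 0.030391
Scale to base peak (0.373037) = 100: 3.43 : 27.44 : 79.80 : 100.00 : 49.25 : 8.15

3.43 : 27.44 : 79.80 : 100.00 : 49.25 : 8.15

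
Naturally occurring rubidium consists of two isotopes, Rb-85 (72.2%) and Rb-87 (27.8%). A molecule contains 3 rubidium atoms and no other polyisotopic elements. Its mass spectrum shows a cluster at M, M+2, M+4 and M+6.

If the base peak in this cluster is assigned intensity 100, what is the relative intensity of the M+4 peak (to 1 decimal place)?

38.5

Term probabilities: M 0.3764, M+2 0.4348, M+4 0.1674, M+6 0.0215. Base peak = M+2.
P(M+2) = C(3,1) × 0.722^2 × 0.278^1 = 3 × 0.521284 × 0.2780 = 0.434751 (base)
P(M+4) = C(3,2) × 0.722^1 × 0.278^2 = 3 × 0.7220 × 0.077284 = 0.167397
Relative intensity = 0.167397 / 0.434751 × 100 = 38.5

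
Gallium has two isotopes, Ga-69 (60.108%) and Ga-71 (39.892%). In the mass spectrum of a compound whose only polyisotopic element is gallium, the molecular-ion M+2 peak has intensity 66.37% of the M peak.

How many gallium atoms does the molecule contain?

1

The M+2/M ratio from n Ga atoms is n · q/p = n · 0.39892/0.60108.
n = 0.6637 × 0.60108/0.39892 = 1.00 ≈ 1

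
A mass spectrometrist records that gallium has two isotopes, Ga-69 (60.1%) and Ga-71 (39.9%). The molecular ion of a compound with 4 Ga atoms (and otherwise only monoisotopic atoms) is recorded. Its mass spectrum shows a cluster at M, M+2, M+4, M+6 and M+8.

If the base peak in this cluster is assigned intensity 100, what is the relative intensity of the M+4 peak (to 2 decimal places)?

Binomial terms of (0.601 + 0.399)^4: M 0.1305, M+2 0.3465, M+4 0.3450, M+6 0.1527, M+8 0.0253 → M+2 is the base peak.
P(M+2) = C(4,1) × 0.601^3 × 0.399^1 = 4 × 0.2170818 × 0.3990 = 0.346463 (base)
P(M+4) = C(4,2) × 0.601^2 × 0.399^2 = 6 × 0.361201 × 0.159201 = 0.345021
Relative intensity = 0.345021 / 0.346463 × 100 = 99.58

99.58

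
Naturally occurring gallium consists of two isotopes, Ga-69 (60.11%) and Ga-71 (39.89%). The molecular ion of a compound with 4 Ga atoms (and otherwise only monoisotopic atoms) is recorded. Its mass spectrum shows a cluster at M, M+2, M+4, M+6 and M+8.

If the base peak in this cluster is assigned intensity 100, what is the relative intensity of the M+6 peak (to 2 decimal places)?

Binomial terms of (0.6011 + 0.3989)^4: M 0.1306, M+2 0.3465, M+4 0.3450, M+6 0.1526, M+8 0.0253 → M+2 is the base peak.
P(M+2) = C(4,1) × 0.6011^3 × 0.3989^1 = 4 × 0.21719018 × 0.3989 = 0.346549 (base)
P(M+6) = C(4,3) × 0.6011^1 × 0.3989^3 = 4 × 0.6011 × 0.06347345 = 0.152616
Relative intensity = 0.152616 / 0.346549 × 100 = 44.04

44.04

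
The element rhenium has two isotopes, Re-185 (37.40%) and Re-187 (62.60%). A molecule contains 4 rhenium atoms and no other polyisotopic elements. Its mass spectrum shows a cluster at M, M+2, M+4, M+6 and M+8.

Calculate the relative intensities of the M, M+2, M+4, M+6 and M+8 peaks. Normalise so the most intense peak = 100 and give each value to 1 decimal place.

5.3 : 35.7 : 89.6 : 100.0 : 41.8

Each Re atom is independently Re-185 (p = 0.3740) or Re-187 (q = 0.6260); the cluster is the binomial expansion (p + q)^4.
P(M) = 0.3740^4 = 0.019565
P(M+2) = 4 × 0.3740^3 × 0.6260^1 = 0.130993
P(M+4) = 6 × 0.3740^2 × 0.6260^2 = 0.328884
P(M+6) = 4 × 0.3740^1 × 0.6260^3 = 0.366990
P(M+8) = 0.6260^4 = 0.153567
The M+6 peak is largest (0.366990); scaling to 100 gives 5.3 : 35.7 : 89.6 : 100.0 : 41.8.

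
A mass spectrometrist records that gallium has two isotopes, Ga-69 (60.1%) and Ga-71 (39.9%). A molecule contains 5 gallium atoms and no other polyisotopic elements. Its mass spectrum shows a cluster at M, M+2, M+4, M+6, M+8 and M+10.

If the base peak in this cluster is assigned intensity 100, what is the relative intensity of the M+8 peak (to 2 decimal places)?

22.04

Binomial terms of (0.601 + 0.399)^5: M 0.0784, M+2 0.2603, M+4 0.3456, M+6 0.2294, M+8 0.0762, M+10 0.0101 → M+4 is the base peak.
P(M+4) = C(5,2) × 0.601^3 × 0.399^2 = 10 × 0.2170818 × 0.159201 = 0.345596 (base)
P(M+8) = C(5,4) × 0.601^1 × 0.399^4 = 5 × 0.6010 × 0.02534496 = 0.076162
Relative intensity = 0.076162 / 0.345596 × 100 = 22.04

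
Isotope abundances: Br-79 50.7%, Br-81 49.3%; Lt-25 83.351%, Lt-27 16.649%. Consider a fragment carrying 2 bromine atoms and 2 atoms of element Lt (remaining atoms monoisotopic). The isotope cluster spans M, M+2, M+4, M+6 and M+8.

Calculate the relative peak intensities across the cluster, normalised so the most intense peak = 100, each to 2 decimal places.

Bromine pattern (n=2): 0.257049 : 0.499902 : 0.243049
Element Lt pattern (n=2): 0.69473892 : 0.27754216 : 0.02771892
Convolve the two distributions (both contribute in 2-u steps):
  M: 0.257049×0.69473892 = 0.178582
  M+2: 0.257049×0.27754216 + 0.499902×0.69473892 = 0.418643
  M+4: 0.257049×0.02771892 + 0.499902×0.27754216 + 0.243049×0.69473892 = 0.314725
  M+6: 0.499902×0.02771892 + 0.243049×0.27754216 = 0.081313
  M+8: 0.243049×0.02771892 = 0.006737
Scale to base peak (0.418643) = 100: 42.66 : 100.00 : 75.18 : 19.42 : 1.61

42.66 : 100.00 : 75.18 : 19.42 : 1.61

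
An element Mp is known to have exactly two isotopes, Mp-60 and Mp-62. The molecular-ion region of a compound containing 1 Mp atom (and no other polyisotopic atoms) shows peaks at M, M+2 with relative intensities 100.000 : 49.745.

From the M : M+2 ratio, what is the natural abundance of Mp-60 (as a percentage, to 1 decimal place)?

66.8%

If p is the fraction of Mp that is Mp-60, then I(M+2)/I(M) = [C(1,1)·p^0·(1−p)] / p^1 = 1·(1−p)/p = 49.745/100.000 = 0.4974
(1−p)/p = 0.4974/1 = 0.4974  ⇒  p = 1/(1 + 0.4974) = 0.6678
Mp-60: 66.8%, Mp-62: 33.2%.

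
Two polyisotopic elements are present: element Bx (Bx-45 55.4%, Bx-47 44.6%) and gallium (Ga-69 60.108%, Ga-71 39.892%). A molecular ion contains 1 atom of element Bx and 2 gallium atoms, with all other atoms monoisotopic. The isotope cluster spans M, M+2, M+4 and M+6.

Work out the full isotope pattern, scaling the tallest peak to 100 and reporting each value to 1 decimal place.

46.9 : 100.0 : 70.8 : 16.6

Element Bx pattern (n=1): 0.5540 : 0.4460
Gallium pattern (n=2): 0.36129717 : 0.47956567 : 0.15913717
Convolve the two distributions (both contribute in 2-u steps):
  M: 0.5540×0.36129717 = 0.200159
  M+2: 0.5540×0.47956567 + 0.4460×0.36129717 = 0.426818
  M+4: 0.5540×0.15913717 + 0.4460×0.47956567 = 0.302048
  M+6: 0.4460×0.15913717 = 0.070975
Scale to base peak (0.426818) = 100: 46.9 : 100.0 : 70.8 : 16.6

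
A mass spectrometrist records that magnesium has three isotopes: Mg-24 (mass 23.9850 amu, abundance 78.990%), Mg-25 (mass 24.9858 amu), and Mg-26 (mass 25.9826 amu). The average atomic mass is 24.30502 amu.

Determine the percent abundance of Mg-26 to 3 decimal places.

Let x and y be the fractions of Mg-25 and Mg-26. Then x + y = 1 − 0.78990 = 0.21010 and 24.9858x + 25.9826y = 24.30502 − 0.78990×23.9850 = 5.3592685.
Substituting: 24.9858x + 25.9826(0.21010 − x) = 5.3592685
(24.9858 − 25.9826)x = -0.09967576  ⇒  x = 0.10000, y = 0.11010
Mg-25: 10.000%, Mg-26: 11.010%.

11.010%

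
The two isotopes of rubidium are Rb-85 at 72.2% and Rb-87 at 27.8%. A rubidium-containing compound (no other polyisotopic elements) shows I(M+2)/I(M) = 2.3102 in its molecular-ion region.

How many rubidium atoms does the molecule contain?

For n independent Rb atoms, I(M+2)/I(M) = n · (abundance Rb-87) / (abundance Rb-85) = n · 0.278/0.722.
n = 2.3102 × 0.722/0.278 = 6.00 ≈ 6

6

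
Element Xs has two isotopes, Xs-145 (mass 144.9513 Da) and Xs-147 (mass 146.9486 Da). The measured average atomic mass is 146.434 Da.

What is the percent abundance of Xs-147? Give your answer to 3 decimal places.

Writing the weighted mean with unknown fraction x of Xs-145:
144.9513·x + 146.9486·(1 − x) = 146.434
(144.9513 − 146.9486)·x = 146.434 − 146.9486
x = -0.5146 / -1.9973 = 0.25765 → 25.765% Xs-145, 74.235% Xs-147.

74.235%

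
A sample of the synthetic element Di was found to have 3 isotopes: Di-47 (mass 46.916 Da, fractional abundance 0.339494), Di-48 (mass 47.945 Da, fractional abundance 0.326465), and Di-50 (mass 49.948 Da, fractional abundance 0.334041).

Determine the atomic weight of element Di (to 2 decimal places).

48.26 Da

Weight each isotope mass by its fractional abundance: 0.339494 × 46.916 + 0.326465 × 47.945 + 0.334041 × 49.948
= 15.9277 + 15.6524 + 16.6847 = 48.2648 Da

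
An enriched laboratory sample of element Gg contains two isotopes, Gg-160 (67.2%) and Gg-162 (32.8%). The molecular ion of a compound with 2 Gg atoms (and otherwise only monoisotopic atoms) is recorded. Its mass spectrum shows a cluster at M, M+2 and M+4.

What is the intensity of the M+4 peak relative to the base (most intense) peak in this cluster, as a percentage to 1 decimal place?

23.8%

(0.672 + 0.328)^2 gives M 0.4516, M+2 0.4408, M+4 0.1076; the largest is M.
P(M) = C(2,0) × 0.672^2 × 0.328^0 = 1 × 0.451584 × 1.0000 = 0.451584 (base)
P(M+4) = C(2,2) × 0.672^0 × 0.328^2 = 1 × 1.0000 × 0.107584 = 0.107584
Relative intensity = 0.107584 / 0.451584 × 100 = 23.8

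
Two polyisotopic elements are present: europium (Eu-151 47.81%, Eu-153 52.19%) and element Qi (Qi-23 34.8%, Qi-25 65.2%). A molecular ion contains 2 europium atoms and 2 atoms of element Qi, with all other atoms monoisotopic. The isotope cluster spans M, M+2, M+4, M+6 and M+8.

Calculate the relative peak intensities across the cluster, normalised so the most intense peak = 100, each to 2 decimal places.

Europium pattern (n=2): 0.22857961 : 0.49904078 : 0.27237961
Element Qi pattern (n=2): 0.121104 : 0.453792 : 0.425104
Convolve the two distributions (both contribute in 2-u steps):
  M: 0.22857961×0.121104 = 0.027682
  M+2: 0.22857961×0.453792 + 0.49904078×0.121104 = 0.164163
  M+4: 0.22857961×0.425104 + 0.49904078×0.453792 + 0.27237961×0.121104 = 0.356617
  M+6: 0.49904078×0.425104 + 0.27237961×0.453792 = 0.335748
  M+8: 0.27237961×0.425104 = 0.115790
Scale to base peak (0.356617) = 100: 7.76 : 46.03 : 100.00 : 94.15 : 32.47

7.76 : 46.03 : 100.00 : 94.15 : 32.47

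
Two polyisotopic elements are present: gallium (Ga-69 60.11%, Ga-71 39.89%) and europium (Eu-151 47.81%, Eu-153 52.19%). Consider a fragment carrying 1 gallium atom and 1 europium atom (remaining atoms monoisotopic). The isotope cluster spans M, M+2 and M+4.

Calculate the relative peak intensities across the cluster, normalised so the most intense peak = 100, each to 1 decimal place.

Gallium pattern (n=1): 0.6011 : 0.3989
Europium pattern (n=1): 0.4781 : 0.5219
Convolve the two distributions (both contribute in 2-u steps):
  M: 0.6011×0.4781 = 0.287386
  M+2: 0.6011×0.5219 + 0.3989×0.4781 = 0.504428
  M+4: 0.3989×0.5219 = 0.208186
Scale to base peak (0.504428) = 100: 57.0 : 100.0 : 41.3

57.0 : 100.0 : 41.3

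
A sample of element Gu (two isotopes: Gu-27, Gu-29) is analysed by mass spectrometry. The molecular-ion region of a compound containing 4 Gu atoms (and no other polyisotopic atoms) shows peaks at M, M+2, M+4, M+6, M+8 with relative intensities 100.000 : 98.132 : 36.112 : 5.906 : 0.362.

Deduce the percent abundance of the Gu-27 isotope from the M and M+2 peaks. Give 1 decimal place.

Let p = fractional abundance of Gu-27. I(M+2)/I(M) = [C(4,1)·p^3·(1−p)] / p^4 = 4·(1−p)/p = 98.132/100.000 = 0.9813
(1−p)/p = 0.9813/4 = 0.2453  ⇒  p = 1/(1 + 0.2453) = 0.8030
Gu-27: 80.3%, Gu-29: 19.7%.

80.3%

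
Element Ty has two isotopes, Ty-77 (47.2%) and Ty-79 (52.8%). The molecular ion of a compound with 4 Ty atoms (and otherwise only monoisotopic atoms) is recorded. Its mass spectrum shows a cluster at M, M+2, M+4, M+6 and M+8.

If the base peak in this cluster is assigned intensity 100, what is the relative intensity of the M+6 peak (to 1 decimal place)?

Term probabilities: M 0.0496, M+2 0.2221, M+4 0.3727, M+6 0.2779, M+8 0.0777. Base peak = M+4.
P(M+4) = C(4,2) × 0.472^2 × 0.528^2 = 6 × 0.222784 × 0.278784 = 0.372652 (base)
P(M+6) = C(4,3) × 0.472^1 × 0.528^3 = 4 × 0.4720 × 0.14719795 = 0.277910
Relative intensity = 0.277910 / 0.372652 × 100 = 74.6

74.6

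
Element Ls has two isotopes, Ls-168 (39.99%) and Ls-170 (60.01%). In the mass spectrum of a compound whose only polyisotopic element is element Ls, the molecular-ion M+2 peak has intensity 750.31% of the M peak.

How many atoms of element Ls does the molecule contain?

For n independent Ls atoms, I(M+2)/I(M) = n · (abundance Ls-170) / (abundance Ls-168) = n · 0.6001/0.3999.
n = 7.5031 × 0.3999/0.6001 = 5.00 ≈ 5

5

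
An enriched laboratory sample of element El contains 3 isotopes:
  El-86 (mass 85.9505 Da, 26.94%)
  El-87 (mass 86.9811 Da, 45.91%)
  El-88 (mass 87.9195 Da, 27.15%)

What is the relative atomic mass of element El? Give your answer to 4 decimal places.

86.9582 Da

Ar = Σ fᵢ·mᵢ = 0.2694 × 85.9505 + 0.4591 × 86.9811 + 0.2715 × 87.9195
= 23.15506 + 39.93302 + 23.87014 = 86.95822 Da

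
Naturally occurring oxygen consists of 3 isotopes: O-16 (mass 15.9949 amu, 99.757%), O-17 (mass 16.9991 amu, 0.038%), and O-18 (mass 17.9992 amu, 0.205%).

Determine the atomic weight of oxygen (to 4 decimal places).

15.9994 amu

Weight each isotope mass by its fractional abundance: 0.99757 × 15.9949 + 0.00038 × 16.9991 + 0.00205 × 17.9992
= 15.95603 + 0.00646 + 0.03690 = 15.99939 amu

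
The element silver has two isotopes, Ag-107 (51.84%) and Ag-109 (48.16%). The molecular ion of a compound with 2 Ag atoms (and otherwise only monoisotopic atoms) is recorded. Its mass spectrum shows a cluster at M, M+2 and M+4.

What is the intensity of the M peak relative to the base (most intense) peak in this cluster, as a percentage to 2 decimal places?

Term probabilities: M 0.2687, M+2 0.4993, M+4 0.2319. Base peak = M+2.
P(M+2) = C(2,1) × 0.5184^1 × 0.4816^1 = 2 × 0.5184 × 0.4816 = 0.499323 (base)
P(M) = C(2,0) × 0.5184^2 × 0.4816^0 = 1 × 0.26873856 × 1.0000 = 0.268739
Relative intensity = 0.268739 / 0.499323 × 100 = 53.82

53.82%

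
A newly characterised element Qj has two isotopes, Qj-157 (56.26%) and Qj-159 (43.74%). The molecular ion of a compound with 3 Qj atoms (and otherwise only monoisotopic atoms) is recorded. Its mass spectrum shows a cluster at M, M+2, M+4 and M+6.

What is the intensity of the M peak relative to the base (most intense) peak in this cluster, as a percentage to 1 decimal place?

42.9%

(0.5626 + 0.4374)^3 gives M 0.1781, M+2 0.4153, M+4 0.3229, M+6 0.0837; the largest is M+2.
P(M+2) = C(3,1) × 0.5626^2 × 0.4374^1 = 3 × 0.31651876 × 0.4374 = 0.415336 (base)
P(M) = C(3,0) × 0.5626^3 × 0.4374^0 = 1 × 0.17807345 × 1.0000 = 0.178073
Relative intensity = 0.178073 / 0.415336 × 100 = 42.9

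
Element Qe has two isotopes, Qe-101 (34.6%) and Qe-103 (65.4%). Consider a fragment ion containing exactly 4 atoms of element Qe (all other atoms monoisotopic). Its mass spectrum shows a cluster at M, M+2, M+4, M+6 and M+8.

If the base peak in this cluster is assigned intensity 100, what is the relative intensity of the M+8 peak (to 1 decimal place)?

Term probabilities: M 0.0143, M+2 0.1084, M+4 0.3072, M+6 0.3871, M+8 0.1829. Base peak = M+6.
P(M+6) = C(4,3) × 0.346^1 × 0.654^3 = 4 × 0.3460 × 0.27972626 = 0.387141 (base)
P(M+8) = C(4,4) × 0.346^0 × 0.654^4 = 1 × 1.0000 × 0.18294098 = 0.182941
Relative intensity = 0.182941 / 0.387141 × 100 = 47.3

47.3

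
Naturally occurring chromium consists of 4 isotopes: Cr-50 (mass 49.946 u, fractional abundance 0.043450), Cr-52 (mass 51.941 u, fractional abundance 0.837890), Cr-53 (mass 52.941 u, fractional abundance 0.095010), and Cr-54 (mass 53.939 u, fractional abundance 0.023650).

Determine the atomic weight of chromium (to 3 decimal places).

Weight each isotope mass by its fractional abundance: 0.043450 × 49.946 + 0.837890 × 51.941 + 0.095010 × 52.941 + 0.023650 × 53.939
= 2.1702 + 43.5208 + 5.0299 + 1.2757 = 51.9966 u

51.997 u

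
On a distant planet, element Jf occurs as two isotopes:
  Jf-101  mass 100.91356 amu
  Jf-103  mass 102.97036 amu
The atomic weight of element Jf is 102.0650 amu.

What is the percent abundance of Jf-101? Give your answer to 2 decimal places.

44.02%

Writing the weighted mean with unknown fraction x of Jf-101:
100.91356·x + 102.97036·(1 − x) = 102.0650
(100.91356 − 102.97036)·x = 102.0650 − 102.97036
x = -0.90536 / -2.05680 = 0.44018 → 44.02% Jf-101, 55.98% Jf-103.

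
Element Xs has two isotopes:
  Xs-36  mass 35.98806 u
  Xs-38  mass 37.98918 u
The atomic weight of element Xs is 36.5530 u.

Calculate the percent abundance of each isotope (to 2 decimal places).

With x = fraction of Xs-36 (so Xs-38 is 1 − x):
35.98806·x + 37.98918·(1 − x) = 36.5530
(35.98806 − 37.98918)·x = 36.5530 − 37.98918
x = -1.43618 / -2.00112 = 0.71769 → 71.77% Xs-36, 28.23% Xs-38.

Xs-36: 71.77%, Xs-38: 28.23%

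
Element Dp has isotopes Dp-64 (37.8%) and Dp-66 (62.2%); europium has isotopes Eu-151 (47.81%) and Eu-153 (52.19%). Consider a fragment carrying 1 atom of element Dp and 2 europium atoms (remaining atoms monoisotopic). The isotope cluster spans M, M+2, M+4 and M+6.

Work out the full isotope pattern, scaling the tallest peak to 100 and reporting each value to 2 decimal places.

Element Dp pattern (n=1): 0.3780 : 0.6220
Europium pattern (n=2): 0.22857961 : 0.49904078 : 0.27237961
Convolve the two distributions (both contribute in 2-u steps):
  M: 0.3780×0.22857961 = 0.086403
  M+2: 0.3780×0.49904078 + 0.6220×0.22857961 = 0.330814
  M+4: 0.3780×0.27237961 + 0.6220×0.49904078 = 0.413363
  M+6: 0.6220×0.27237961 = 0.169420
Scale to base peak (0.413363) = 100: 20.90 : 80.03 : 100.00 : 40.99

20.90 : 80.03 : 100.00 : 40.99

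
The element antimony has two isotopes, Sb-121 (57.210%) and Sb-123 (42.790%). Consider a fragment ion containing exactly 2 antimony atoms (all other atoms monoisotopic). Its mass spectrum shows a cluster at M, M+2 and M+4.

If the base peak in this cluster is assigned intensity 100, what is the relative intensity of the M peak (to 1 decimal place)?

Term probabilities: M 0.3273, M+2 0.4896, M+4 0.1831. Base peak = M+2.
P(M+2) = C(2,1) × 0.57210^1 × 0.42790^1 = 2 × 0.5721 × 0.4279 = 0.489603 (base)
P(M) = C(2,0) × 0.57210^2 × 0.42790^0 = 1 × 0.32729841 × 1.0000 = 0.327298
Relative intensity = 0.327298 / 0.489603 × 100 = 66.8

66.8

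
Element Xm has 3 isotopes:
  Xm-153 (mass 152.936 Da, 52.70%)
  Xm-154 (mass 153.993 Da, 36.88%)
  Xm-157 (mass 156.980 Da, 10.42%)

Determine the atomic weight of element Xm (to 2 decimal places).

The abundance-weighted mean is 0.5270 × 152.936 + 0.3688 × 153.993 + 0.1042 × 156.980
= 80.5973 + 56.7926 + 16.3573 = 153.7472 Da

153.75 Da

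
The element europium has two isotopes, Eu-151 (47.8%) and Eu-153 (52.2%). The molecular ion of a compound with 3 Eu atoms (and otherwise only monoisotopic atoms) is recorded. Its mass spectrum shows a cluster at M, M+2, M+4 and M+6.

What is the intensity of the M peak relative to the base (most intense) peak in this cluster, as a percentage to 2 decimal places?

Binomial terms of (0.478 + 0.522)^3: M 0.1092, M+2 0.3578, M+4 0.3907, M+6 0.1422 → M+4 is the base peak.
P(M+4) = C(3,2) × 0.478^1 × 0.522^2 = 3 × 0.4780 × 0.272484 = 0.390742 (base)
P(M) = C(3,0) × 0.478^3 × 0.522^0 = 1 × 0.10921535 × 1.0000 = 0.109215
Relative intensity = 0.109215 / 0.390742 × 100 = 27.95

27.95%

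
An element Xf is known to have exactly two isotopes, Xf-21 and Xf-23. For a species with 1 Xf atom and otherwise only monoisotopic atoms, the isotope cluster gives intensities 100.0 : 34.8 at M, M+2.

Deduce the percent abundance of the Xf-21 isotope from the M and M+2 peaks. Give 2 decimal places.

Let p = fractional abundance of Xf-21. I(M+2)/I(M) = [C(1,1)·p^0·(1−p)] / p^1 = 1·(1−p)/p = 34.8/100.0 = 0.3480
(1−p)/p = 0.3480/1 = 0.3480  ⇒  p = 1/(1 + 0.3480) = 0.7418
Xf-21: 74.18%, Xf-23: 25.82%.

74.18%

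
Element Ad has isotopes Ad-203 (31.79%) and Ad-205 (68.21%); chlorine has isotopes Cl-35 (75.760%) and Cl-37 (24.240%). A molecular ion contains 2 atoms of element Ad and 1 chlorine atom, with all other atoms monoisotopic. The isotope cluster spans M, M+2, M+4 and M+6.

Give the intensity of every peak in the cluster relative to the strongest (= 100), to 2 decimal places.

Element Ad pattern (n=2): 0.10106041 : 0.43367918 : 0.46526041
Chlorine pattern (n=1): 0.7576 : 0.2424
Convolve the two distributions (both contribute in 2-u steps):
  M: 0.10106041×0.7576 = 0.076563
  M+2: 0.10106041×0.2424 + 0.43367918×0.7576 = 0.353052
  M+4: 0.43367918×0.2424 + 0.46526041×0.7576 = 0.457605
  M+6: 0.46526041×0.2424 = 0.112779
Scale to base peak (0.457605) = 100: 16.73 : 77.15 : 100.00 : 24.65

16.73 : 77.15 : 100.00 : 24.65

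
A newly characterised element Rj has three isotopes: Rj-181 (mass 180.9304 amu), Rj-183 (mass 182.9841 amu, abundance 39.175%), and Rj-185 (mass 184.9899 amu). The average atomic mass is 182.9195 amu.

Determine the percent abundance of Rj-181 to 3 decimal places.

Let x and y be the fractions of Rj-181 and Rj-185. Then x + y = 1 − 0.39175 = 0.60825 and 180.9304x + 184.9899y = 182.9195 − 0.39175×182.9841 = 111.235478825.
Substituting: 180.9304x + 184.9899(0.60825 − x) = 111.235478825
(180.9304 − 184.9899)x = -1.28462785  ⇒  x = 0.31645, y = 0.29180
Rj-181: 31.645%, Rj-185: 29.180%.

31.645%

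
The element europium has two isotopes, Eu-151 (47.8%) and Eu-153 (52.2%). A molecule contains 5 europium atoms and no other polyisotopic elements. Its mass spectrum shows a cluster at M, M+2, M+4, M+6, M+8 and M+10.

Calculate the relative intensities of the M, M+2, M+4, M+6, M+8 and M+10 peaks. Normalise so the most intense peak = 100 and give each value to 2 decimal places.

7.68 : 41.93 : 91.57 : 100.00 : 54.60 : 11.93

The 5 Eu atoms are independent, so intensities follow the terms of (0.478 + 0.522)^5.
P(M) = 0.478^5 = 0.024954
P(M+2) = 5 × 0.478^4 × 0.522^1 = 0.136255
P(M+4) = 10 × 0.478^3 × 0.522^2 = 0.297594
P(M+6) = 10 × 0.478^2 × 0.522^3 = 0.324988
P(M+8) = 5 × 0.478^1 × 0.522^4 = 0.177452
P(M+10) = 0.522^5 = 0.038757
The M+6 peak is largest (0.324988); scaling to 100 gives 7.68 : 41.93 : 91.57 : 100.00 : 54.60 : 11.93.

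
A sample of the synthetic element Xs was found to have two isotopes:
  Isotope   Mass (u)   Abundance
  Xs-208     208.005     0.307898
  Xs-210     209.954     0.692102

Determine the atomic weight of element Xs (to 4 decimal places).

209.3539 u

Average mass = Σ (abundance × isotope mass) = 0.307898 × 208.005 + 0.692102 × 209.954
= 64.04432 + 145.30958 = 209.35390 u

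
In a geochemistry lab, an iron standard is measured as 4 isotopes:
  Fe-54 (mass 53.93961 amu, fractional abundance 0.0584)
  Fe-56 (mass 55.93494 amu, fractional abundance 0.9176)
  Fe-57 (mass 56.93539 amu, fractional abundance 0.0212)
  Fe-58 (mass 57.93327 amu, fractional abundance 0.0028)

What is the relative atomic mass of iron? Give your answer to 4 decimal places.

The abundance-weighted mean is 0.0584 × 53.93961 + 0.9176 × 55.93494 + 0.0212 × 56.93539 + 0.0028 × 57.93327
= 3.150073 + 51.325901 + 1.207030 + 0.162213 = 55.845217 amu

55.8452 amu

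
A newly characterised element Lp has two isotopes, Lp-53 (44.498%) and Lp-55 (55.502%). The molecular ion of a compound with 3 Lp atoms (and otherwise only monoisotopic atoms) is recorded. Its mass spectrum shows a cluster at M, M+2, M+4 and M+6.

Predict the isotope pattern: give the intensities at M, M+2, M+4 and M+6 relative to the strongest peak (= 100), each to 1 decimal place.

Each Lp atom is independently Lp-53 (p = 0.44498) or Lp-55 (q = 0.55502); the cluster is the binomial expansion (p + q)^3.
P(M) = 0.44498^3 = 0.088109
P(M+2) = 3 × 0.44498^2 × 0.55502^1 = 0.329694
P(M+4) = 3 × 0.44498^1 × 0.55502^2 = 0.411225
P(M+6) = 0.55502^3 = 0.170972
The M+4 peak is largest (0.411225); scaling to 100 gives 21.4 : 80.2 : 100.0 : 41.6.

21.4 : 80.2 : 100.0 : 41.6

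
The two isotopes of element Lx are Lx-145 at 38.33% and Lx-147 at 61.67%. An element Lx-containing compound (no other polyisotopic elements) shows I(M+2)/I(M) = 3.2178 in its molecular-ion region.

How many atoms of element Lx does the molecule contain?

2

For n independent Lx atoms, I(M+2)/I(M) = n · (abundance Lx-147) / (abundance Lx-145) = n · 0.6167/0.3833.
n = 3.2178 × 0.3833/0.6167 = 2.00 ≈ 2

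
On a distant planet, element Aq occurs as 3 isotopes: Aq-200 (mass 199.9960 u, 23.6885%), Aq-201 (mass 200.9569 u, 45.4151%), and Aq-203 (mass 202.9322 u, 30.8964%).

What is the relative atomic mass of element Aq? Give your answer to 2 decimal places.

201.34 u

Ar = Σ fᵢ·mᵢ = 0.236885 × 199.9960 + 0.454151 × 200.9569 + 0.308964 × 202.9322
= 47.37605 + 91.26478 + 62.69874 = 201.33957 u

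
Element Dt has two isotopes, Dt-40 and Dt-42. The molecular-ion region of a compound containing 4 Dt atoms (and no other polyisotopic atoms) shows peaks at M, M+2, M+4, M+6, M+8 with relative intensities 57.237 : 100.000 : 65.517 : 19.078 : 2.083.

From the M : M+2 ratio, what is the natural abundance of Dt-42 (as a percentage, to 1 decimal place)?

30.4%

If p is the fraction of Dt that is Dt-40, then I(M+2)/I(M) = [C(4,1)·p^3·(1−p)] / p^4 = 4·(1−p)/p = 100.000/57.237 = 1.7471
(1−p)/p = 1.7471/4 = 0.4368  ⇒  p = 1/(1 + 0.4368) = 0.6960
Dt-40: 69.6%, Dt-42: 30.4%.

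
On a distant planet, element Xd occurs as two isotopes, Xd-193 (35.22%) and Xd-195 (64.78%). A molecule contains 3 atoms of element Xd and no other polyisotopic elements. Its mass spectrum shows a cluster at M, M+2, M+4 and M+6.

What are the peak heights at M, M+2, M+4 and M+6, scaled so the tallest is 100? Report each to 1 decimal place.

Expanding (0.3522 + 0.6478)^3:
P(M) = 0.3522^3 = 0.043689
P(M+2) = 3 × 0.3522^2 × 0.6478^1 = 0.241069
P(M+4) = 3 × 0.3522^1 × 0.6478^2 = 0.443397
P(M+6) = 0.6478^3 = 0.271846
The M+4 peak is largest (0.443397); scaling to 100 gives 9.9 : 54.4 : 100.0 : 61.3.

9.9 : 54.4 : 100.0 : 61.3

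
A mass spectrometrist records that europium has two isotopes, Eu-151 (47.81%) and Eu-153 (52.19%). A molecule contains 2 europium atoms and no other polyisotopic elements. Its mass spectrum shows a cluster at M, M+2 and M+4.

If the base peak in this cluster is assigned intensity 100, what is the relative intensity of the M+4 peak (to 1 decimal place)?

54.6

Term probabilities: M 0.2286, M+2 0.4990, M+4 0.2724. Base peak = M+2.
P(M+2) = C(2,1) × 0.4781^1 × 0.5219^1 = 2 × 0.4781 × 0.5219 = 0.499041 (base)
P(M+4) = C(2,2) × 0.4781^0 × 0.5219^2 = 1 × 1.0000 × 0.27237961 = 0.272380
Relative intensity = 0.272380 / 0.499041 × 100 = 54.6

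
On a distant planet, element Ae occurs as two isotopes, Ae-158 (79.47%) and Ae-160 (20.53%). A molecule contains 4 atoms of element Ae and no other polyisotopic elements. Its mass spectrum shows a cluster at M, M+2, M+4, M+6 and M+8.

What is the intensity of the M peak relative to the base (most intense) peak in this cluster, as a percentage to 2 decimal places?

(0.7947 + 0.2053)^4 gives M 0.3989, M+2 0.4122, M+4 0.1597, M+6 0.0275, M+8 0.0018; the largest is M+2.
P(M+2) = C(4,1) × 0.7947^3 × 0.2053^1 = 4 × 0.50189127 × 0.2053 = 0.412153 (base)
P(M) = C(4,0) × 0.7947^4 × 0.2053^0 = 1 × 0.39885299 × 1.0000 = 0.398853
Relative intensity = 0.398853 / 0.412153 × 100 = 96.77

96.77%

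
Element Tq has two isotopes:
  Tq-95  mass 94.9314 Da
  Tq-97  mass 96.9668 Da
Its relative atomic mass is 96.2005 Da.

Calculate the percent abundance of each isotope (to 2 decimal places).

Tq-95: 37.65%, Tq-97: 62.35%

Let x be the fractional abundance of Tq-95; then Tq-97 has abundance 1 − x.
94.9314·x + 96.9668·(1 − x) = 96.2005
(94.9314 − 96.9668)·x = 96.2005 − 96.9668
x = -0.7663 / -2.0354 = 0.37649 → 37.65% Tq-95, 62.35% Tq-97.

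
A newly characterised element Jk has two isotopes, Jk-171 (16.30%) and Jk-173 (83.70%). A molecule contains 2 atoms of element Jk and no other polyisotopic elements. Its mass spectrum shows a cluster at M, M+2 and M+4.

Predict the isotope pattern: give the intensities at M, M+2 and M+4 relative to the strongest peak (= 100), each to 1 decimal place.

3.8 : 38.9 : 100.0

The 2 Jk atoms are independent, so intensities follow the terms of (0.1630 + 0.8370)^2.
P(M) = 0.1630^2 = 0.026569
P(M+2) = 2 × 0.1630^1 × 0.8370^1 = 0.272862
P(M+4) = 0.8370^2 = 0.700569
The M+4 peak is largest (0.700569); scaling to 100 gives 3.8 : 38.9 : 100.0.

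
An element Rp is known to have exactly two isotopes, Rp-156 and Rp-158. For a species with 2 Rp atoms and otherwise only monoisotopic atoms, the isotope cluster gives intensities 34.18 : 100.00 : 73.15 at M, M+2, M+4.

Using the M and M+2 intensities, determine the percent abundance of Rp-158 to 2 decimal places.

59.40%

Let p = fractional abundance of Rp-156. I(M+2)/I(M) = [C(2,1)·p^1·(1−p)] / p^2 = 2·(1−p)/p = 100.00/34.18 = 2.9257
(1−p)/p = 2.9257/2 = 1.4628  ⇒  p = 1/(1 + 1.4628) = 0.4060
Rp-156: 40.60%, Rp-158: 59.40%.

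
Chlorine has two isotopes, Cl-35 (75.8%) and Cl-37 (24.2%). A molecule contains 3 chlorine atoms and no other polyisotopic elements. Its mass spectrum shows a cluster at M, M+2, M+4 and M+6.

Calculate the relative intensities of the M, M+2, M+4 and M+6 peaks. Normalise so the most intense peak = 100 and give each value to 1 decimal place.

100.0 : 95.8 : 30.6 : 3.3

Each Cl atom is independently Cl-35 (p = 0.758) or Cl-37 (q = 0.242); the cluster is the binomial expansion (p + q)^3.
P(M) = 0.758^3 = 0.435520
P(M+2) = 3 × 0.758^2 × 0.242^1 = 0.417133
P(M+4) = 3 × 0.758^1 × 0.242^2 = 0.133175
P(M+6) = 0.242^3 = 0.014172
The M peak is largest (0.435520); scaling to 100 gives 100.0 : 95.8 : 30.6 : 3.3.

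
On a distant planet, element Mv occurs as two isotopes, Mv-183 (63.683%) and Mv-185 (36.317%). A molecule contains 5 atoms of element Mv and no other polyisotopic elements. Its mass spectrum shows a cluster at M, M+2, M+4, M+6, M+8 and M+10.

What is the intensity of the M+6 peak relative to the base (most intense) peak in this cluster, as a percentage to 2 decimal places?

57.03%

Binomial terms of (0.63683 + 0.36317)^5: M 0.1047, M+2 0.2987, M+4 0.3406, M+6 0.1943, M+8 0.0554, M+10 0.0063 → M+4 is the base peak.
P(M+4) = C(5,2) × 0.63683^3 × 0.36317^2 = 10 × 0.25826797 × 0.13189245 = 0.340636 (base)
P(M+6) = C(5,3) × 0.63683^2 × 0.36317^3 = 10 × 0.40555245 × 0.04789938 = 0.194257
Relative intensity = 0.194257 / 0.340636 × 100 = 57.03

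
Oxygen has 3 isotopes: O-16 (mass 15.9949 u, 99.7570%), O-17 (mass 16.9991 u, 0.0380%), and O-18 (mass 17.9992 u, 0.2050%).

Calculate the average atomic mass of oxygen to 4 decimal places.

The abundance-weighted mean is 0.997570 × 15.9949 + 0.000380 × 16.9991 + 0.002050 × 17.9992
= 15.95603 + 0.00646 + 0.03690 = 15.99939 u

15.9994 u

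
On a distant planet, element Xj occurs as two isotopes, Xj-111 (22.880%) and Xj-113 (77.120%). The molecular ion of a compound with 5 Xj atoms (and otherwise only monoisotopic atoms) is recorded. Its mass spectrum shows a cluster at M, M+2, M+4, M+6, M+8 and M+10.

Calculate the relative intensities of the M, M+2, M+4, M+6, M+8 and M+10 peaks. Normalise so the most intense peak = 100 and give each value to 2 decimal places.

Each Xj atom is independently Xj-111 (p = 0.22880) or Xj-113 (q = 0.77120); the cluster is the binomial expansion (p + q)^5.
P(M) = 0.22880^5 = 0.000627
P(M+2) = 5 × 0.22880^4 × 0.77120^1 = 0.010567
P(M+4) = 10 × 0.22880^3 × 0.77120^2 = 0.071236
P(M+6) = 10 × 0.22880^2 × 0.77120^3 = 0.240112
P(M+8) = 5 × 0.22880^1 × 0.77120^4 = 0.404664
P(M+10) = 0.77120^5 = 0.272794
The M+8 peak is largest (0.404664); scaling to 100 gives 0.15 : 2.61 : 17.60 : 59.34 : 100.00 : 67.41.

0.15 : 2.61 : 17.60 : 59.34 : 100.00 : 67.41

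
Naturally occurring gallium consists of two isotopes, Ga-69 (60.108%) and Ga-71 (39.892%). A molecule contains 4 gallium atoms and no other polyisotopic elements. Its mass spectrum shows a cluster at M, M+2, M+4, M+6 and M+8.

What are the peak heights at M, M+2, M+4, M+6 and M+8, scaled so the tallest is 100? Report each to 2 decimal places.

The 4 Ga atoms are independent, so intensities follow the terms of (0.60108 + 0.39892)^4.
P(M) = 0.60108^4 = 0.130536
P(M+2) = 4 × 0.60108^3 × 0.39892^1 = 0.346531
P(M+4) = 6 × 0.60108^2 × 0.39892^2 = 0.344975
P(M+6) = 4 × 0.60108^1 × 0.39892^3 = 0.152633
P(M+8) = 0.39892^4 = 0.025325
The M+2 peak is largest (0.346531); scaling to 100 gives 37.67 : 100.00 : 99.55 : 44.05 : 7.31.

37.67 : 100.00 : 99.55 : 44.05 : 7.31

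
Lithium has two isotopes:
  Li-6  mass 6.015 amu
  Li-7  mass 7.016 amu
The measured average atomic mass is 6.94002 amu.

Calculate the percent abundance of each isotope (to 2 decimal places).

With x = fraction of Li-6 (so Li-7 is 1 − x):
6.015·x + 7.016·(1 − x) = 6.94002
(6.015 − 7.016)·x = 6.94002 − 7.016
x = -0.07598 / -1.001 = 0.07590 → 7.59% Li-6, 92.41% Li-7.

Li-6: 7.59%, Li-7: 92.41%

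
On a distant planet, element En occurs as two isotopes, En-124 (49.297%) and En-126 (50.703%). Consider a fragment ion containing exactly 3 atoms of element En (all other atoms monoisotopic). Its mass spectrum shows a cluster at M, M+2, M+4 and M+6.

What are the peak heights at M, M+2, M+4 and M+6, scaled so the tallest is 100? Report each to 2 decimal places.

31.51 : 97.23 : 100.00 : 34.28

Each En atom is independently En-124 (p = 0.49297) or En-126 (q = 0.50703); the cluster is the binomial expansion (p + q)^3.
P(M) = 0.49297^3 = 0.119801
P(M+2) = 3 × 0.49297^2 × 0.50703^1 = 0.369654
P(M+4) = 3 × 0.49297^1 × 0.50703^2 = 0.380197
P(M+6) = 0.50703^3 = 0.130347
The M+4 peak is largest (0.380197); scaling to 100 gives 31.51 : 97.23 : 100.00 : 34.28.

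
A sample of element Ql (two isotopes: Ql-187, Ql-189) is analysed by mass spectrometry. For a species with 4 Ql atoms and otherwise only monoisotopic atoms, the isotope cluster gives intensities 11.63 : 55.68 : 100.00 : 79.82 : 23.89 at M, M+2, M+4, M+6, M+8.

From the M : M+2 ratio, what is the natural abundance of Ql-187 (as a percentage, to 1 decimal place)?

45.5%

Write p for the Ql-187 fraction. I(M+2)/I(M) = [C(4,1)·p^3·(1−p)] / p^4 = 4·(1−p)/p = 55.68/11.63 = 4.7876
(1−p)/p = 4.7876/4 = 1.1969  ⇒  p = 1/(1 + 1.1969) = 0.4552
Ql-187: 45.5%, Ql-189: 54.5%.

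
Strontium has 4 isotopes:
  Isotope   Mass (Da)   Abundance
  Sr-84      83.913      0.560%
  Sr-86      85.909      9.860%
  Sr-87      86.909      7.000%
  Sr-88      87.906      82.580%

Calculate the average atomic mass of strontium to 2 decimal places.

87.62 Da

The abundance-weighted mean is 0.00560 × 83.913 + 0.09860 × 85.909 + 0.07000 × 86.909 + 0.82580 × 87.906
= 0.4699 + 8.4706 + 6.0836 + 72.5928 = 87.6169 Da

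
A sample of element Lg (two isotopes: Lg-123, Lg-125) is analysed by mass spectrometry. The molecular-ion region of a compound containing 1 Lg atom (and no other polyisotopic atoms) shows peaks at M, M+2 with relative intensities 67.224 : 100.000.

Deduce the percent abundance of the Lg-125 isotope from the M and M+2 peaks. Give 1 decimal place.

59.8%

Write p for the Lg-123 fraction. I(M+2)/I(M) = [C(1,1)·p^0·(1−p)] / p^1 = 1·(1−p)/p = 100.000/67.224 = 1.4876
(1−p)/p = 1.4876/1 = 1.4876  ⇒  p = 1/(1 + 1.4876) = 0.4020
Lg-123: 40.2%, Lg-125: 59.8%.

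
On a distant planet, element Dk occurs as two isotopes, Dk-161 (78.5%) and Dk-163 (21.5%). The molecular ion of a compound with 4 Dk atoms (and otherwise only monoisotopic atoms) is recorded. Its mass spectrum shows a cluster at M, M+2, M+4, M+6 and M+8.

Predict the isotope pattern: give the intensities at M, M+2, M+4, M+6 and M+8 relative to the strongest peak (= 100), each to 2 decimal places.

Expanding (0.785 + 0.215)^4:
P(M) = 0.785^4 = 0.379733
P(M+2) = 4 × 0.785^3 × 0.215^1 = 0.416013
P(M+4) = 6 × 0.785^2 × 0.215^2 = 0.170910
P(M+6) = 4 × 0.785^1 × 0.215^3 = 0.031206
P(M+8) = 0.215^4 = 0.002137
The M+2 peak is largest (0.416013); scaling to 100 gives 91.28 : 100.00 : 41.08 : 7.50 : 0.51.

91.28 : 100.00 : 41.08 : 7.50 : 0.51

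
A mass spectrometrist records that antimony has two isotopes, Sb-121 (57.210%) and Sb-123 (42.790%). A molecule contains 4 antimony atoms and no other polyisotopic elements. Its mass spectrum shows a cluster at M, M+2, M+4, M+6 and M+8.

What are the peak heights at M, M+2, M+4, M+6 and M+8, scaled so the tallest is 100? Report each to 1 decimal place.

29.8 : 89.1 : 100.0 : 49.9 : 9.3

Each Sb atom is independently Sb-121 (p = 0.57210) or Sb-123 (q = 0.42790); the cluster is the binomial expansion (p + q)^4.
P(M) = 0.57210^4 = 0.107124
P(M+2) = 4 × 0.57210^3 × 0.42790^1 = 0.320493
P(M+4) = 6 × 0.57210^2 × 0.42790^2 = 0.359567
P(M+6) = 4 × 0.57210^1 × 0.42790^3 = 0.179291
P(M+8) = 0.42790^4 = 0.033525
The M+4 peak is largest (0.359567); scaling to 100 gives 29.8 : 89.1 : 100.0 : 49.9 : 9.3.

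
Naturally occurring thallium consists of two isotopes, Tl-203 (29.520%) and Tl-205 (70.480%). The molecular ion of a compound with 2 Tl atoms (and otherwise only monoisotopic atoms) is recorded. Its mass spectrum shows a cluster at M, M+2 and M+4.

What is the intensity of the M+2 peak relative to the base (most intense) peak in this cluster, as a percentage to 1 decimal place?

83.8%

Binomial terms of (0.29520 + 0.70480)^2: M 0.0871, M+2 0.4161, M+4 0.4967 → M+4 is the base peak.
P(M+4) = C(2,2) × 0.29520^0 × 0.70480^2 = 1 × 1.0000 × 0.49674304 = 0.496743 (base)
P(M+2) = C(2,1) × 0.29520^1 × 0.70480^1 = 2 × 0.2952 × 0.7048 = 0.416114
Relative intensity = 0.416114 / 0.496743 × 100 = 83.8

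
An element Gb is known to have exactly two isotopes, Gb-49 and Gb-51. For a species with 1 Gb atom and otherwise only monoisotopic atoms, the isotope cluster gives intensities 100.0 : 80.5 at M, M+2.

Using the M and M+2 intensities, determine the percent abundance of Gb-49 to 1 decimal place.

55.4%

Let p = fractional abundance of Gb-49. I(M+2)/I(M) = [C(1,1)·p^0·(1−p)] / p^1 = 1·(1−p)/p = 80.5/100.0 = 0.8050
(1−p)/p = 0.8050/1 = 0.8050  ⇒  p = 1/(1 + 0.8050) = 0.5540
Gb-49: 55.4%, Gb-51: 44.6%.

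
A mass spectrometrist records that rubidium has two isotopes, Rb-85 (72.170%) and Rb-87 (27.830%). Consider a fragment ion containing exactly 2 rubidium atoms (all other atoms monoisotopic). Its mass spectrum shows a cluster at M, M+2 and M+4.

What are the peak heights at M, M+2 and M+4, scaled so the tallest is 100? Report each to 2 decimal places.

100.00 : 77.12 : 14.87

Each Rb atom is independently Rb-85 (p = 0.72170) or Rb-87 (q = 0.27830); the cluster is the binomial expansion (p + q)^2.
P(M) = 0.72170^2 = 0.520851
P(M+2) = 2 × 0.72170^1 × 0.27830^1 = 0.401698
P(M+4) = 0.27830^2 = 0.077451
The M peak is largest (0.520851); scaling to 100 gives 100.00 : 77.12 : 14.87.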